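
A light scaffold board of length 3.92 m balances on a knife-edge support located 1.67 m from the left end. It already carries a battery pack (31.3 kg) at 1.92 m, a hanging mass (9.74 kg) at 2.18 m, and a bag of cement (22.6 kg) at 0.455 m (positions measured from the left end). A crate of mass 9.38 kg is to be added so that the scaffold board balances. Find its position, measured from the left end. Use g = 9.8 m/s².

Sum moments about the knife-edge support (at 1.67 m from the left end) (the support reaction has zero arm there).
Battery pack: 31.3 × 9.8 = 306.7 N down at 1.92 m → arm 0.25 m, τ = 306.7 × 0.25 = 76.67 N·m clockwise.
Hanging mass: 9.74 × 9.8 = 95.45 N down at 2.18 m → arm 0.51 m, τ = 95.45 × 0.51 = 48.68 N·m clockwise.
Bag of cement: 22.6 × 9.8 = 221.5 N down at 0.455 m → arm 1.215 m, τ = 221.5 × 1.215 = 269.1 N·m counterclockwise.
Net moment of existing loads = 143.8 N·m counterclockwise.
The crate weighs 9.38 × 9.8 = 91.92 N and must supply an equal clockwise moment, so its lever arm about the knife-edge support is 143.8 / 91.92 = 1.56 m.
That puts it at 1.67 + 1.56 = 3.23 m from the left end.

x ≈ 3.23 m from the left end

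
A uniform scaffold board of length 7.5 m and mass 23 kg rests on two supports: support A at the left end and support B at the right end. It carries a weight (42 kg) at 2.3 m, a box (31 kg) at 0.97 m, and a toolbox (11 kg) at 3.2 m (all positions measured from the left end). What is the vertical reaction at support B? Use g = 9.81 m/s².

R_B ≈ 325 N

Sum moments about support A (its reaction then has zero moment arm).
Beam weight: 23 × 9.81 = 225.6 N down at 3.75 m → arm 3.75 m, τ = 225.6 × 3.75 = 846 N·m clockwise.
Weight: 42 × 9.81 = 412 N down at 2.3 m → arm 2.3 m, τ = 412 × 2.3 = 947.6 N·m clockwise.
Box: 31 × 9.81 = 304.1 N down at 0.97 m → arm 0.97 m, τ = 304.1 × 0.97 = 295 N·m clockwise.
Toolbox: 11 × 9.81 = 107.9 N down at 3.2 m → arm 3.2 m, τ = 107.9 × 3.2 = 345.3 N·m clockwise.
Net load moment about support A = 2434 N·m clockwise.
Reaction R at support B is upward at 7.5 m, arm 7.5 m → moment R × 7.5 counterclockwise.
Balancing moments: R × 7.5 = 2434, giving R = 325 N.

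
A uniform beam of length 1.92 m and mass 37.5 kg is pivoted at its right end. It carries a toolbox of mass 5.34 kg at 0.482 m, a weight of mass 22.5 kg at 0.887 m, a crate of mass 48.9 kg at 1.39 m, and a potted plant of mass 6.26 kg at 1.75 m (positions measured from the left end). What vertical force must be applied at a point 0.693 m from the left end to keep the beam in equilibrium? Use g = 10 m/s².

F ≈ 765 N

Take moments about the right end.
Beam weight: 37.5 × 10 = 375 N down at 0.96 m → arm 0.96 m, τ = 375 × 0.96 = 360 N·m counterclockwise.
Toolbox: 5.34 × 10 = 53.4 N down at 0.482 m → arm 1.438 m, τ = 53.4 × 1.438 = 76.79 N·m counterclockwise.
Weight: 22.5 × 10 = 225 N down at 0.887 m → arm 1.033 m, τ = 225 × 1.033 = 232.4 N·m counterclockwise.
Crate: 48.9 × 10 = 489 N down at 1.39 m → arm 0.53 m, τ = 489 × 0.53 = 259.2 N·m counterclockwise.
Potted plant: 6.26 × 10 = 62.6 N down at 1.75 m → arm 0.17 m, τ = 62.6 × 0.17 = 10.64 N·m counterclockwise.
Net moment of the loads = 939 N·m counterclockwise.
The upward force F acts at a point 0.693 m from the left end, arm 1.227 m, giving F × 1.227 clockwise.
For rotational equilibrium, F × 1.227 = 939, so F = 939 / 1.227 = 765 N.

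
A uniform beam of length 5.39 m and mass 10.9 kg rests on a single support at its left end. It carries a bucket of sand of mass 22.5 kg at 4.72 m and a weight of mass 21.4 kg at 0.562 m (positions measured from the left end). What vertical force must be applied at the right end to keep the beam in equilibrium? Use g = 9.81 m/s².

Sum moments about the left end (the unknown pivot reaction has zero arm there).
Beam weight: 10.9 × 9.81 = 106.9 N down at 2.695 m → arm 2.695 m, τ = 106.9 × 2.695 = 288.1 N·m clockwise.
Bucket of sand: 22.5 × 9.81 = 220.7 N down at 4.72 m → arm 4.72 m, τ = 220.7 × 4.72 = 1042 N·m clockwise.
Weight: 21.4 × 9.81 = 209.9 N down at 0.562 m → arm 0.562 m, τ = 209.9 × 0.562 = 118 N·m clockwise.
Net moment of the loads = 1448 N·m clockwise.
The upward force F acts at the right end, arm 5.39 m, giving F × 5.39 counterclockwise.
Balancing moments: F × 5.39 = 1448, giving F = 1448 / 5.39 = 269 N.

F ≈ 269 N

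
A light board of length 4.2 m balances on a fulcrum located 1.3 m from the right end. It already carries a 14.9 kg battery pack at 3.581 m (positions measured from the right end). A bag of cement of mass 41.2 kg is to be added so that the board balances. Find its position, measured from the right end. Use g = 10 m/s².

x ≈ 0.475 m from the right end

About the fulcrum (at 1.3 m from the right end):
Battery pack: 14.9 × 10 = 149 N down at 3.581 m → arm 2.281 m, τ = 149 × 2.281 = 339.9 N·m counterclockwise.
Net moment of existing loads = 339.9 N·m counterclockwise.
The bag of cement weighs 41.2 × 10 = 412 N and must supply an equal clockwise moment, so its lever arm about the fulcrum is 339.9 / 412 = 0.825 m.
That puts it at 1.3 − 0.825 = 0.475 m from the right end.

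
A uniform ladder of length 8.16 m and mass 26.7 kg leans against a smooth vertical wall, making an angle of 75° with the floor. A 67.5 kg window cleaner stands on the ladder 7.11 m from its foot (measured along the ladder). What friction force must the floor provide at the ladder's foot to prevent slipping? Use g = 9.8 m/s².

Sum moments about the foot of the ladder (the floor normal and friction both act there and drop out).
Ladder weight 26.7×9.8 = 261.7 N acts at 4.08 m along the ladder; its horizontal arm is 4.08·cos75° = 1.056 m → τ = 276.4 N·m clockwise.
Window cleaner: 67.5×9.8 = 661.5 N at 7.11 m → arm 1.84 m → τ = 1217 N·m clockwise.
Wall normal N acts horizontally at the top; its moment arm is the height L sinθ = 8.16·sin75° = 7.882 m, counterclockwise.
Στ = 0 ⇒ N × 7.882 = 1493 ⇒ N = 189 N.
ΣFx = 0: friction at the foot balances the wall's push, so f = N_wall = 189 N.

f ≈ 189 N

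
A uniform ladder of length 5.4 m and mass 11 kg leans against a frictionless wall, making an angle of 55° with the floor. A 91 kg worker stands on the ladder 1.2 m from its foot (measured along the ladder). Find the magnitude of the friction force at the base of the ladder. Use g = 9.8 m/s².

About the foot of the ladder:
Ladder weight 11×9.8 = 107.8 N acts at 2.7 m along the ladder; its horizontal arm is 2.7·cos55° = 1.549 m → τ = 167 N·m clockwise.
Worker: 91×9.8 = 891.8 N at 1.2 m → arm 0.6883 m → τ = 613.8 N·m clockwise.
Wall normal N acts horizontally at the top; its moment arm is the height L sinθ = 5.4·sin55° = 4.423 m, counterclockwise.
Στ = 0 ⇒ N × 4.423 = 780.8 ⇒ N = 177 N.
ΣFx = 0: friction at the foot balances the wall's push, so f = N_wall = 177 N.

f ≈ 177 N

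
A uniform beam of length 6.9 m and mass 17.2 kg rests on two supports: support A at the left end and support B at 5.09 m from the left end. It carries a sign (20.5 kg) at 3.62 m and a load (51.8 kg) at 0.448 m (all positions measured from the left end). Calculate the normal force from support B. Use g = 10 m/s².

Sum moments about support A (its reaction then has zero moment arm).
Beam weight: 17.2 × 10 = 172 N down at 3.45 m → arm 3.45 m, τ = 172 × 3.45 = 593.4 N·m clockwise.
Sign: 20.5 × 10 = 205 N down at 3.62 m → arm 3.62 m, τ = 205 × 3.62 = 742.1 N·m clockwise.
Load: 51.8 × 10 = 518 N down at 0.448 m → arm 0.448 m, τ = 518 × 0.448 = 232.1 N·m clockwise.
Net load moment about support A = 1568 N·m clockwise.
Reaction R at support B is upward at 5.09 m, arm 5.09 m → moment R × 5.09 counterclockwise.
Setting net torque to zero: R × 5.09 = 1568 → R = 308 N.

R_B ≈ 308 N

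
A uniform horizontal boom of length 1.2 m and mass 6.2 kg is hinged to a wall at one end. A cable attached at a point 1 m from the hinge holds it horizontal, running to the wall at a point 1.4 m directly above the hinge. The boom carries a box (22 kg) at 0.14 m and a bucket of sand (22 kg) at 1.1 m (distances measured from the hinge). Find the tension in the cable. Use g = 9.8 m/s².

Taking torques about the hinge:
Beam weight: 6.2 × 9.8 = 60.76 N down at 0.6 m → arm 0.6 m, τ = 60.76 × 0.6 = 36.46 N·m clockwise.
Box: 22 × 9.8 = 215.6 N down at 0.14 m → arm 0.14 m, τ = 215.6 × 0.14 = 30.18 N·m clockwise.
Bucket of sand: 22 × 9.8 = 215.6 N down at 1.1 m → arm 1.1 m, τ = 215.6 × 1.1 = 237.2 N·m clockwise.
Total clockwise load moment = 303.8 N·m.
The cable tension T acts at 1 m; only its component perpendicular to the boom, T sinθ, produces torque. sinθ = h/√(h²+d²) = 1.4/√(1.4²+1²) = 0.8137.
Στ = 0 ⇒ T × 1 × 0.8137 = 303.8 ⇒ T = 303.8 / 0.8137 = 373 N.

T ≈ 373 N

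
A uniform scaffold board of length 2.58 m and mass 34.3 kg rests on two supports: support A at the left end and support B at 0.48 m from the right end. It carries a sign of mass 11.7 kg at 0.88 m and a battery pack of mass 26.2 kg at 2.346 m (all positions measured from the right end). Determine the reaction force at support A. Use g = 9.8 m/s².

Taking torques about support B:
Beam weight: 34.3 × 9.8 = 336.1 N down at 1.29 m → arm 0.81 m, τ = 336.1 × 0.81 = 272.2 N·m counterclockwise.
Sign: 11.7 × 9.8 = 114.7 N down at 0.88 m → arm 0.4 m, τ = 114.7 × 0.4 = 45.88 N·m counterclockwise.
Battery pack: 26.2 × 9.8 = 256.8 N down at 2.346 m → arm 1.866 m, τ = 256.8 × 1.866 = 479.2 N·m counterclockwise.
Net load moment about support B = 797.3 N·m counterclockwise.
Reaction R at support A is upward at 2.58 m, arm 2.1 m → moment R × 2.1 clockwise.
Balancing moments: R × 2.1 = 797.3, giving R = 380 N.

R_A ≈ 380 N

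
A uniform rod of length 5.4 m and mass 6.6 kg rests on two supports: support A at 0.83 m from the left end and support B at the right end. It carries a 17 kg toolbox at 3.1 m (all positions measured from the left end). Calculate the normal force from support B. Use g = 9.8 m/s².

R_B ≈ 109 N

Sum moments about support A (its reaction then has zero moment arm).
Beam weight: 6.6 × 9.8 = 64.68 N down at 2.7 m → arm 1.87 m, τ = 64.68 × 1.87 = 121 N·m clockwise.
Toolbox: 17 × 9.8 = 166.6 N down at 3.1 m → arm 2.27 m, τ = 166.6 × 2.27 = 378.2 N·m clockwise.
Net load moment about support A = 499.2 N·m clockwise.
Reaction R at support B is upward at 5.4 m, arm 4.57 m → moment R × 4.57 counterclockwise.
Balancing moments: R × 4.57 = 499.2, giving R = 109 N.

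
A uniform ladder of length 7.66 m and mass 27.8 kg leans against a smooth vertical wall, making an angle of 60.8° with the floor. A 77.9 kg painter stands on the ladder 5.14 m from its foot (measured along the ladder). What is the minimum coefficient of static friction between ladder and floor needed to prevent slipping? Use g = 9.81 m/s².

μ_min ≈ 0.35

Sum moments about the foot of the ladder (the floor normal and friction both act there and drop out).
Ladder weight 27.8×9.81 = 272.7 N acts at 3.83 m along the ladder; its horizontal arm is 3.83·cos60.8° = 1.869 m → τ = 509.7 N·m clockwise.
Painter: 77.9×9.81 = 764.2 N at 5.14 m → arm 2.508 m → τ = 1917 N·m clockwise.
Wall normal N acts horizontally at the top; its moment arm is the height L sinθ = 7.66·sin60.8° = 6.687 m, counterclockwise.
Setting net torque to zero: N × 6.687 = 2427 → N = 362.9 N.
ΣFx = 0 ⇒ f = N_wall = 362.9 N. ΣFy = 0 ⇒ N_floor = 1037 N.
μ_min = f / N_floor = 362.9 / 1037 = 0.35.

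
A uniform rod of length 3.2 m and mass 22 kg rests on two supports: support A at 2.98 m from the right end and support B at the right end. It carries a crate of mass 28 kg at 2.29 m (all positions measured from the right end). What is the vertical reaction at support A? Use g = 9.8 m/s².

R_A ≈ 327 N

About support B:
Beam weight: 22 × 9.8 = 215.6 N down at 1.6 m → arm 1.6 m, τ = 215.6 × 1.6 = 345 N·m counterclockwise.
Crate: 28 × 9.8 = 274.4 N down at 2.29 m → arm 2.29 m, τ = 274.4 × 2.29 = 628.4 N·m counterclockwise.
Net load moment about support B = 973.4 N·m counterclockwise.
Reaction R at support A is upward at 2.98 m, arm 2.98 m → moment R × 2.98 clockwise.
Balancing moments: R × 2.98 = 973.4, giving R = 327 N.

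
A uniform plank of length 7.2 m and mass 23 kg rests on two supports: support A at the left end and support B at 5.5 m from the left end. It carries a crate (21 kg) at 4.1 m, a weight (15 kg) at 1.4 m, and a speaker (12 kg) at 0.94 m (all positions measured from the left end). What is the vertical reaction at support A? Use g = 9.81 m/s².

R_A ≈ 338 N

Choose support B as the axis so its reaction then has zero moment arm.
Beam weight: 23 × 9.81 = 225.6 N down at 3.6 m → arm 1.9 m, τ = 225.6 × 1.9 = 428.6 N·m counterclockwise.
Crate: 21 × 9.81 = 206 N down at 4.1 m → arm 1.4 m, τ = 206 × 1.4 = 288.4 N·m counterclockwise.
Weight: 15 × 9.81 = 147.2 N down at 1.4 m → arm 4.1 m, τ = 147.2 × 4.1 = 603.5 N·m counterclockwise.
Speaker: 12 × 9.81 = 117.7 N down at 0.94 m → arm 4.56 m, τ = 117.7 × 4.56 = 536.7 N·m counterclockwise.
Net load moment about support B = 1857 N·m counterclockwise.
Reaction R at support A is upward at 0 m, arm 5.5 m → moment R × 5.5 clockwise.
Στ = 0 ⇒ R × 5.5 = 1857 ⇒ R = 338 N.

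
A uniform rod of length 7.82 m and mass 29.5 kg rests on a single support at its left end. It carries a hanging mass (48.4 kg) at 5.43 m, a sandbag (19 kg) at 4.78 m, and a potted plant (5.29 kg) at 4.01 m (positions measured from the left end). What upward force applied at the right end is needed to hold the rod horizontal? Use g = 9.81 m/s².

F ≈ 615 N

Take moments about the left end.
Beam weight: 29.5 × 9.81 = 289.4 N down at 3.91 m → arm 3.91 m, τ = 289.4 × 3.91 = 1132 N·m clockwise.
Hanging mass: 48.4 × 9.81 = 474.8 N down at 5.43 m → arm 5.43 m, τ = 474.8 × 5.43 = 2578 N·m clockwise.
Sandbag: 19 × 9.81 = 186.4 N down at 4.78 m → arm 4.78 m, τ = 186.4 × 4.78 = 891 N·m clockwise.
Potted plant: 5.29 × 9.81 = 51.89 N down at 4.01 m → arm 4.01 m, τ = 51.89 × 4.01 = 208.1 N·m clockwise.
Net moment of the loads = 4809 N·m clockwise.
The upward force F acts at the right end, arm 7.82 m, giving F × 7.82 counterclockwise.
Στ = 0 ⇒ F × 7.82 = 4809 ⇒ F = 4809 / 7.82 = 615 N.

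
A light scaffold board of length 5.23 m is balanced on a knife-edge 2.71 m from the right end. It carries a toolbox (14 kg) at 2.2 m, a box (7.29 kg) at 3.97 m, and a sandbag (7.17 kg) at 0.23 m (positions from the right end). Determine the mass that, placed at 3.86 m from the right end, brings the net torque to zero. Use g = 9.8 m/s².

m ≈ 13.7 kg

About the knife-edge (at 2.71 m from the right end):
Toolbox: 14 × 9.8 = 137.2 N down at 2.2 m → arm 0.51 m, τ = 137.2 × 0.51 = 69.97 N·m clockwise.
Box: 7.29 × 9.8 = 71.44 N down at 3.97 m → arm 1.26 m, τ = 71.44 × 1.26 = 90.01 N·m counterclockwise.
Sandbag: 7.17 × 9.8 = 70.27 N down at 0.23 m → arm 2.48 m, τ = 70.27 × 2.48 = 174.3 N·m clockwise.
Net moment of known loads = 154.3 N·m clockwise.
An unknown mass m at 3.86 m has arm 1.15 m; its moment is m·g·1.15 counterclockwise.
Balancing moments: m × 9.8 × 1.15 = 154.3, giving m = 154.3 / (9.8 × 1.15) = 13.7 kg.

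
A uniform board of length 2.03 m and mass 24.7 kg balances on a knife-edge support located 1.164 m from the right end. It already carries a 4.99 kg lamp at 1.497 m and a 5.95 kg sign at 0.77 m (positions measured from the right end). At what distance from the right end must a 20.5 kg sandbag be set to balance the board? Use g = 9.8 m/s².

About the knife-edge support (at 1.164 m from the right end):
Beam weight: 24.7 × 9.8 = 242.1 N down at 1.015 m → arm 0.149 m, τ = 242.1 × 0.149 = 36.07 N·m clockwise.
Lamp: 4.99 × 9.8 = 48.9 N down at 1.497 m → arm 0.333 m, τ = 48.9 × 0.333 = 16.28 N·m counterclockwise.
Sign: 5.95 × 9.8 = 58.31 N down at 0.77 m → arm 0.394 m, τ = 58.31 × 0.394 = 22.97 N·m clockwise.
Net moment of existing loads = 42.76 N·m clockwise.
The sandbag weighs 20.5 × 9.8 = 200.9 N and must supply an equal counterclockwise moment, so its lever arm about the knife-edge support is 42.76 / 200.9 = 0.213 m.
That puts it at 1.164 + 0.213 = 1.38 m from the right end.

x ≈ 1.38 m from the right end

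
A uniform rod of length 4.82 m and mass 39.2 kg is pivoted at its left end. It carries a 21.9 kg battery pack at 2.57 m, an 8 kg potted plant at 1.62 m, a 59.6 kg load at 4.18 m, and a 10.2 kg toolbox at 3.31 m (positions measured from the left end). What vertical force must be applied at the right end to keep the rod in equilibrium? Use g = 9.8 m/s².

F ≈ 908 N

Taking torques about the left end:
Beam weight: 39.2 × 9.8 = 384.2 N down at 2.41 m → arm 2.41 m, τ = 384.2 × 2.41 = 925.9 N·m clockwise.
Battery pack: 21.9 × 9.8 = 214.6 N down at 2.57 m → arm 2.57 m, τ = 214.6 × 2.57 = 551.5 N·m clockwise.
Potted plant: 8 × 9.8 = 78.4 N down at 1.62 m → arm 1.62 m, τ = 78.4 × 1.62 = 127 N·m clockwise.
Load: 59.6 × 9.8 = 584.1 N down at 4.18 m → arm 4.18 m, τ = 584.1 × 4.18 = 2442 N·m clockwise.
Toolbox: 10.2 × 9.8 = 99.96 N down at 3.31 m → arm 3.31 m, τ = 99.96 × 3.31 = 330.9 N·m clockwise.
Net moment of the loads = 4377 N·m clockwise.
The upward force F acts at the right end, arm 4.82 m, giving F × 4.82 counterclockwise.
For rotational equilibrium, F × 4.82 = 4377, so F = 4377 / 4.82 = 908 N.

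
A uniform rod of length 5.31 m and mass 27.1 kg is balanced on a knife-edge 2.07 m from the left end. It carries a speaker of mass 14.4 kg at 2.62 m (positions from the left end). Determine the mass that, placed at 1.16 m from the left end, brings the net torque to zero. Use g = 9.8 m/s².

m ≈ 26.1 kg

Take moments about the knife-edge (at 2.07 m from the left end).
Beam weight: 27.1 × 9.8 = 265.6 N down at 2.655 m → arm 0.585 m, τ = 265.6 × 0.585 = 155.4 N·m clockwise.
Speaker: 14.4 × 9.8 = 141.1 N down at 2.62 m → arm 0.55 m, τ = 141.1 × 0.55 = 77.61 N·m clockwise.
Net moment of known loads = 233 N·m clockwise.
An unknown mass m at 1.16 m has arm 0.91 m; its moment is m·g·0.91 counterclockwise.
For rotational equilibrium, m × 9.8 × 0.91 = 233, so m = 233 / (9.8 × 0.91) = 26.1 kg.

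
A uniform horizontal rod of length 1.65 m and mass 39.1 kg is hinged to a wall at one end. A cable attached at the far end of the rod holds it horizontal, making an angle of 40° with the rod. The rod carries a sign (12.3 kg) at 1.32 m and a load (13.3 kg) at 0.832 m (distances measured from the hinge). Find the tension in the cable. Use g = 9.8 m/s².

T ≈ 550 N

Take moments about the hinge.
Beam weight: 39.1 × 9.8 = 383.2 N down at 0.825 m → arm 0.825 m, τ = 383.2 × 0.825 = 316.1 N·m clockwise.
Sign: 12.3 × 9.8 = 120.5 N down at 1.32 m → arm 1.32 m, τ = 120.5 × 1.32 = 159.1 N·m clockwise.
Load: 13.3 × 9.8 = 130.3 N down at 0.832 m → arm 0.832 m, τ = 130.3 × 0.832 = 108.4 N·m clockwise.
Total clockwise load moment = 583.6 N·m.
The cable tension T acts at 1.65 m; only its component perpendicular to the rod, T sinθ, produces torque. sin 40° = 0.6428.
Balancing moments: T × 1.65 × 0.6428 = 583.6, giving T = 583.6 / 1.061 = 550 N.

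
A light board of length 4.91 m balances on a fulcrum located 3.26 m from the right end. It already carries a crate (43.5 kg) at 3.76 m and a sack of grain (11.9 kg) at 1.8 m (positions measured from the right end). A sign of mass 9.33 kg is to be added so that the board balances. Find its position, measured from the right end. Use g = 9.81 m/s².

x ≈ 2.79 m from the right end

Taking torques about the fulcrum (at 3.26 m from the right end):
Crate: 43.5 × 9.81 = 426.7 N down at 3.76 m → arm 0.5 m, τ = 426.7 × 0.5 = 213.3 N·m counterclockwise.
Sack of grain: 11.9 × 9.81 = 116.7 N down at 1.8 m → arm 1.46 m, τ = 116.7 × 1.46 = 170.4 N·m clockwise.
Net moment of existing loads = 42.9 N·m counterclockwise.
The sign weighs 9.33 × 9.81 = 91.53 N and must supply an equal clockwise moment, so its lever arm about the fulcrum is 42.9 / 91.53 = 0.469 m.
That puts it at 3.26 − 0.469 = 2.79 m from the right end.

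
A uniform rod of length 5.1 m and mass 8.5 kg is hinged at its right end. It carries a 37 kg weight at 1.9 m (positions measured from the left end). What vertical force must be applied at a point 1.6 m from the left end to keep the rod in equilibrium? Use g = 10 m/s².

F ≈ 400 N

Sum moments about the right end (the unknown pivot reaction has zero arm there).
Beam weight: 8.5 × 10 = 85 N down at 2.55 m → arm 2.55 m, τ = 85 × 2.55 = 216.7 N·m counterclockwise.
Weight: 37 × 10 = 370 N down at 1.9 m → arm 3.2 m, τ = 370 × 3.2 = 1184 N·m counterclockwise.
Net moment of the loads = 1401 N·m counterclockwise.
The upward force F acts at a point 1.6 m from the left end, arm 3.5 m, giving F × 3.5 clockwise.
Balancing moments: F × 3.5 = 1401, giving F = 1401 / 3.5 = 400 N.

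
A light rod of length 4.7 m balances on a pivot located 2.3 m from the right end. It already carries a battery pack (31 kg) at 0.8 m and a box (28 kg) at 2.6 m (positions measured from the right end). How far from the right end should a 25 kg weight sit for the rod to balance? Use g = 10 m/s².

Take moments about the pivot (at 2.3 m from the right end).
Battery pack: 31 × 10 = 310 N down at 0.8 m → arm 1.5 m, τ = 310 × 1.5 = 465 N·m clockwise.
Box: 28 × 10 = 280 N down at 2.6 m → arm 0.3 m, τ = 280 × 0.3 = 84 N·m counterclockwise.
Net moment of existing loads = 381 N·m clockwise.
The weight weighs 25 × 10 = 250 N and must supply an equal counterclockwise moment, so its lever arm about the pivot is 381 / 250 = 1.52 m.
That puts it at 2.3 + 1.52 = 3.82 m from the right end.

x ≈ 3.82 m from the right end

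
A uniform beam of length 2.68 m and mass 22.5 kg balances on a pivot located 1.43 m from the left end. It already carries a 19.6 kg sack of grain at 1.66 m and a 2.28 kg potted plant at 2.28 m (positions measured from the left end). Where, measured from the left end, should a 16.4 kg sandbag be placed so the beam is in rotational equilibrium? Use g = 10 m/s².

x ≈ 1.16 m from the left end

Choose the pivot (at 1.43 m from the left end) as the axis so the support reaction has zero arm there.
Beam weight: 22.5 × 10 = 225 N down at 1.34 m → arm 0.09 m, τ = 225 × 0.09 = 20.25 N·m counterclockwise.
Sack of grain: 19.6 × 10 = 196 N down at 1.66 m → arm 0.23 m, τ = 196 × 0.23 = 45.08 N·m clockwise.
Potted plant: 2.28 × 10 = 22.8 N down at 2.28 m → arm 0.85 m, τ = 22.8 × 0.85 = 19.38 N·m clockwise.
Net moment of existing loads = 44.21 N·m clockwise.
The sandbag weighs 16.4 × 10 = 164 N and must supply an equal counterclockwise moment, so its lever arm about the pivot is 44.21 / 164 = 0.27 m.
That puts it at 1.43 − 0.27 = 1.16 m from the left end.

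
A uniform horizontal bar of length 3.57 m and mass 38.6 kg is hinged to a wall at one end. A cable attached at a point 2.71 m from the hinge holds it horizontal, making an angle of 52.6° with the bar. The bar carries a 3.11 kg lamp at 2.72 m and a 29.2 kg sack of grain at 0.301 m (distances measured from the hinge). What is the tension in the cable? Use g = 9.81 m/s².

About the hinge:
Beam weight: 38.6 × 9.81 = 378.7 N down at 1.785 m → arm 1.785 m, τ = 378.7 × 1.785 = 676 N·m clockwise.
Lamp: 3.11 × 9.81 = 30.51 N down at 2.72 m → arm 2.72 m, τ = 30.51 × 2.72 = 82.99 N·m clockwise.
Sack of grain: 29.2 × 9.81 = 286.5 N down at 0.301 m → arm 0.301 m, τ = 286.5 × 0.301 = 86.24 N·m clockwise.
Total clockwise load moment = 845.2 N·m.
The cable tension T acts at 2.71 m; only its component perpendicular to the bar, T sinθ, produces torque. sin 52.6° = 0.7944.
Setting net torque to zero: T × 2.71 × 0.7944 = 845.2 → T = 845.2 / 2.153 = 393 N.

T ≈ 393 N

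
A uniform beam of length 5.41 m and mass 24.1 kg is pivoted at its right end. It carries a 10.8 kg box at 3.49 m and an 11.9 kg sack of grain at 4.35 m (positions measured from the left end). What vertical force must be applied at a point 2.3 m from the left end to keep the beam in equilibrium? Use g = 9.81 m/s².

Sum moments about the right end (the unknown pivot reaction has zero arm there).
Beam weight: 24.1 × 9.81 = 236.4 N down at 2.705 m → arm 2.705 m, τ = 236.4 × 2.705 = 639.5 N·m counterclockwise.
Box: 10.8 × 9.81 = 105.9 N down at 3.49 m → arm 1.92 m, τ = 105.9 × 1.92 = 203.3 N·m counterclockwise.
Sack of grain: 11.9 × 9.81 = 116.7 N down at 4.35 m → arm 1.06 m, τ = 116.7 × 1.06 = 123.7 N·m counterclockwise.
Net moment of the loads = 966.5 N·m counterclockwise.
The upward force F acts at a point 2.3 m from the left end, arm 3.11 m, giving F × 3.11 clockwise.
Στ = 0 ⇒ F × 3.11 = 966.5 ⇒ F = 966.5 / 3.11 = 311 N.

F ≈ 311 N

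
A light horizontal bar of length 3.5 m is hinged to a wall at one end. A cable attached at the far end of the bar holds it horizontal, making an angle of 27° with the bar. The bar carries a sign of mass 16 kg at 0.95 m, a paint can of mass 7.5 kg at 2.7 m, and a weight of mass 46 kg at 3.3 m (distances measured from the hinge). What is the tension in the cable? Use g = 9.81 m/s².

T ≈ 1160 N

Taking torques about the hinge:
Sign: 16 × 9.81 = 157 N down at 0.95 m → arm 0.95 m, τ = 157 × 0.95 = 149.2 N·m clockwise.
Paint can: 7.5 × 9.81 = 73.58 N down at 2.7 m → arm 2.7 m, τ = 73.58 × 2.7 = 198.7 N·m clockwise.
Weight: 46 × 9.81 = 451.3 N down at 3.3 m → arm 3.3 m, τ = 451.3 × 3.3 = 1489 N·m clockwise.
Total clockwise load moment = 1837 N·m.
The cable tension T acts at 3.5 m; only its component perpendicular to the bar, T sinθ, produces torque. sin 27° = 0.454.
For rotational equilibrium, T × 3.5 × 0.454 = 1837, so T = 1837 / 1.589 = 1160 N.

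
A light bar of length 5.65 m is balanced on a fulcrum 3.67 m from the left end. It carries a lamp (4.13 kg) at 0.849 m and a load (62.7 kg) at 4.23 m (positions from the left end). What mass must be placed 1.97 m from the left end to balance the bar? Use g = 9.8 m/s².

m ≈ 13.8 kg

Taking torques about the fulcrum (at 3.67 m from the left end):
Lamp: 4.13 × 9.8 = 40.47 N down at 0.849 m → arm 2.821 m, τ = 40.47 × 2.821 = 114.2 N·m counterclockwise.
Load: 62.7 × 9.8 = 614.5 N down at 4.23 m → arm 0.56 m, τ = 614.5 × 0.56 = 344.1 N·m clockwise.
Net moment of known loads = 229.9 N·m clockwise.
An unknown mass m at 1.97 m has arm 1.7 m; its moment is m·g·1.7 counterclockwise.
Setting net torque to zero: m × 9.8 × 1.7 = 229.9 → m = 229.9 / (9.8 × 1.7) = 13.8 kg.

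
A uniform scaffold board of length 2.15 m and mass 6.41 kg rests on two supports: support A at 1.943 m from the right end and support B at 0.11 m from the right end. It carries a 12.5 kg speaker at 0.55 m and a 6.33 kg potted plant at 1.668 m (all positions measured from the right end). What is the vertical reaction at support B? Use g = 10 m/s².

About support A:
Beam weight: 6.41 × 10 = 64.1 N down at 1.075 m → arm 0.868 m, τ = 64.1 × 0.868 = 55.64 N·m clockwise.
Speaker: 12.5 × 10 = 125 N down at 0.55 m → arm 1.393 m, τ = 125 × 1.393 = 174.1 N·m clockwise.
Potted plant: 6.33 × 10 = 63.3 N down at 1.668 m → arm 0.275 m, τ = 63.3 × 0.275 = 17.41 N·m clockwise.
Net load moment about support A = 247.2 N·m clockwise.
Reaction R at support B is upward at 0.11 m, arm 1.833 m → moment R × 1.833 counterclockwise.
For rotational equilibrium, R × 1.833 = 247.2, so R = 135 N.

R_B ≈ 135 N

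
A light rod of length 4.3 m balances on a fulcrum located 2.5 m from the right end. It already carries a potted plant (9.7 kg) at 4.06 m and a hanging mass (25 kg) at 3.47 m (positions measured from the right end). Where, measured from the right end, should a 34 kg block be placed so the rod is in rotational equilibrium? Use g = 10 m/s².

x ≈ 1.34 m from the right end

Choose the fulcrum (at 2.5 m from the right end) as the axis so the support reaction has zero arm there.
Potted plant: 9.7 × 10 = 97 N down at 4.06 m → arm 1.56 m, τ = 97 × 1.56 = 151.3 N·m counterclockwise.
Hanging mass: 25 × 10 = 250 N down at 3.47 m → arm 0.97 m, τ = 250 × 0.97 = 242.5 N·m counterclockwise.
Net moment of existing loads = 393.8 N·m counterclockwise.
The block weighs 34 × 10 = 340 N and must supply an equal clockwise moment, so its lever arm about the fulcrum is 393.8 / 340 = 1.16 m.
That puts it at 2.5 − 1.16 = 1.34 m from the right end.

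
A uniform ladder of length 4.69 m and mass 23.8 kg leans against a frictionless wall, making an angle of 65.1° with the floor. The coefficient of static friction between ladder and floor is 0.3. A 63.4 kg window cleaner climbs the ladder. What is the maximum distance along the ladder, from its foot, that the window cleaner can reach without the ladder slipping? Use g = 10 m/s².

d ≈ 3.29 m

Take moments about the foot of the ladder.
Ladder weight 23.8×10 = 238 N acts at 2.345 m along the ladder; its horizontal arm is 2.345·cos65.1° = 0.9873 m → τ = 235 N·m clockwise.
Window cleaner weight 63.4×10 = 634 N at distance d → arm d·cos65.1° → τ = 634·d·0.421 clockwise.
Wall normal N at the top has arm L sinθ = 4.254 m counterclockwise, so Στ = 0 gives N·4.254 = 235 + 266.9·d.
ΣFy = 0 ⇒ N_floor = 872 N, so the maximum friction is μ_s·N_floor = 0.3×872 = 261.6 N. ΣFx = 0 ⇒ N_wall = f, so at the slipping point N = 261.6 N.
Substituting: 261.6×4.254 = 235 + 266.9·d ⇒ d = (1113 − 235) / 266.9 = 3.29 m.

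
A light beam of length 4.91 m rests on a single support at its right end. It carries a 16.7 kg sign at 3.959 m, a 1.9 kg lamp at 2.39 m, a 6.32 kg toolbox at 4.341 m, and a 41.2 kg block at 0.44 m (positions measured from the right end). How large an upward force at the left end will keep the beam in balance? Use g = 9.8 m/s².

Take moments about the right end.
Sign: 16.7 × 9.8 = 163.7 N down at 3.959 m → arm 3.959 m, τ = 163.7 × 3.959 = 648.1 N·m counterclockwise.
Lamp: 1.9 × 9.8 = 18.62 N down at 2.39 m → arm 2.39 m, τ = 18.62 × 2.39 = 44.5 N·m counterclockwise.
Toolbox: 6.32 × 9.8 = 61.94 N down at 4.341 m → arm 4.341 m, τ = 61.94 × 4.341 = 268.9 N·m counterclockwise.
Block: 41.2 × 9.8 = 403.8 N down at 0.44 m → arm 0.44 m, τ = 403.8 × 0.44 = 177.7 N·m counterclockwise.
Net moment of the loads = 1139 N·m counterclockwise.
The upward force F acts at the left end, arm 4.91 m, giving F × 4.91 clockwise.
For rotational equilibrium, F × 4.91 = 1139, so F = 1139 / 4.91 = 232 N.

F ≈ 232 N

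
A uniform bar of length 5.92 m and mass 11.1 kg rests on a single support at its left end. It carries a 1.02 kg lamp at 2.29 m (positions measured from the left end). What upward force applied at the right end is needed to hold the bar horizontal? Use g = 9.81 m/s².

F ≈ 58.3 N

Taking torques about the left end:
Beam weight: 11.1 × 9.81 = 108.9 N down at 2.96 m → arm 2.96 m, τ = 108.9 × 2.96 = 322.3 N·m clockwise.
Lamp: 1.02 × 9.81 = 10.01 N down at 2.29 m → arm 2.29 m, τ = 10.01 × 2.29 = 22.92 N·m clockwise.
Net moment of the loads = 345.2 N·m clockwise.
The upward force F acts at the right end, arm 5.92 m, giving F × 5.92 counterclockwise.
Balancing moments: F × 5.92 = 345.2, giving F = 345.2 / 5.92 = 58.3 N.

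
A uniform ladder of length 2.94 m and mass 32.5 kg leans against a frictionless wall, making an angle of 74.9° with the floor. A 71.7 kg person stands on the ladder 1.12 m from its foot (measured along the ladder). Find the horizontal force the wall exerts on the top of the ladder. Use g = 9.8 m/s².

N_wall ≈ 115 N

Choose the foot of the ladder as the axis so the floor normal and friction both act there and drop out.
Ladder weight 32.5×9.8 = 318.5 N acts at 1.47 m along the ladder; its horizontal arm is 1.47·cos74.9° = 0.3829 m → τ = 122 N·m clockwise.
Person: 71.7×9.8 = 702.7 N at 1.12 m → arm 0.2918 m → τ = 205 N·m clockwise.
Wall normal N acts horizontally at the top; its moment arm is the height L sinθ = 2.94·sin74.9° = 2.838 m, counterclockwise.
For rotational equilibrium, N × 2.838 = 327, so N = 115 N.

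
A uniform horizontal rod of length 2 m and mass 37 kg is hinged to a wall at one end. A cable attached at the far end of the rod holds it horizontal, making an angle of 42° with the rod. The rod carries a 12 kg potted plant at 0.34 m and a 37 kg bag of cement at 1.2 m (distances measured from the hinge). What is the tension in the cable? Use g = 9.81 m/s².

Take moments about the hinge.
Beam weight: 37 × 9.81 = 363 N down at 1 m → arm 1 m, τ = 363 × 1 = 363 N·m clockwise.
Potted plant: 12 × 9.81 = 117.7 N down at 0.34 m → arm 0.34 m, τ = 117.7 × 0.34 = 40.02 N·m clockwise.
Bag of cement: 37 × 9.81 = 363 N down at 1.2 m → arm 1.2 m, τ = 363 × 1.2 = 435.6 N·m clockwise.
Total clockwise load moment = 838.6 N·m.
The cable tension T acts at 2 m; only its component perpendicular to the rod, T sinθ, produces torque. sin 42° = 0.6691.
Balancing moments: T × 2 × 0.6691 = 838.6, giving T = 838.6 / 1.338 = 627 N.

T ≈ 627 N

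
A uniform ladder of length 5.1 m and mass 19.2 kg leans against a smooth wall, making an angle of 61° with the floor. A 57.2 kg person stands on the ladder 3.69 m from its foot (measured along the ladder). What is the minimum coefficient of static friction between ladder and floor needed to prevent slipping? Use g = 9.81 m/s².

μ_min ≈ 0.37

Sum moments about the foot of the ladder (the floor normal and friction both act there and drop out).
Ladder weight 19.2×9.81 = 188.4 N acts at 2.55 m along the ladder; its horizontal arm is 2.55·cos61° = 1.236 m → τ = 232.9 N·m clockwise.
Person: 57.2×9.81 = 561.1 N at 3.69 m → arm 1.789 m → τ = 1004 N·m clockwise.
Wall normal N acts horizontally at the top; its moment arm is the height L sinθ = 5.1·sin61° = 4.461 m, counterclockwise.
For rotational equilibrium, N × 4.461 = 1237, so N = 277.3 N.
ΣFx = 0 ⇒ f = N_wall = 277.3 N. ΣFy = 0 ⇒ N_floor = 749.5 N.
μ_min = f / N_floor = 277.3 / 749.5 = 0.37.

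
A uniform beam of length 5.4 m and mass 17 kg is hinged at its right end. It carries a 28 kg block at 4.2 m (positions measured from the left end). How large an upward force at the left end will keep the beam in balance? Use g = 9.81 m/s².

Take moments about the right end.
Beam weight: 17 × 9.81 = 166.8 N down at 2.7 m → arm 2.7 m, τ = 166.8 × 2.7 = 450.4 N·m counterclockwise.
Block: 28 × 9.81 = 274.7 N down at 4.2 m → arm 1.2 m, τ = 274.7 × 1.2 = 329.6 N·m counterclockwise.
Net moment of the loads = 780 N·m counterclockwise.
The upward force F acts at the left end, arm 5.4 m, giving F × 5.4 clockwise.
Στ = 0 ⇒ F × 5.4 = 780 ⇒ F = 780 / 5.4 = 144 N.

F ≈ 144 N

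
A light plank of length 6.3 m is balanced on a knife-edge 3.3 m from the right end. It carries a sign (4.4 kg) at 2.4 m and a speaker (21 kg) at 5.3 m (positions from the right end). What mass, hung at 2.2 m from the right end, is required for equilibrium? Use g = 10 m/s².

Sum moments about the knife-edge (at 3.3 m from the right end) (the support reaction has zero arm there).
Sign: 4.4 × 10 = 44 N down at 2.4 m → arm 0.9 m, τ = 44 × 0.9 = 39.6 N·m clockwise.
Speaker: 21 × 10 = 210 N down at 5.3 m → arm 2 m, τ = 210 × 2 = 420 N·m counterclockwise.
Net moment of known loads = 380.4 N·m counterclockwise.
An unknown mass m at 2.2 m has arm 1.1 m; its moment is m·g·1.1 clockwise.
Στ = 0 ⇒ m × 10 × 1.1 = 380.4 ⇒ m = 380.4 / (10 × 1.1) = 34.6 kg.

m ≈ 34.6 kg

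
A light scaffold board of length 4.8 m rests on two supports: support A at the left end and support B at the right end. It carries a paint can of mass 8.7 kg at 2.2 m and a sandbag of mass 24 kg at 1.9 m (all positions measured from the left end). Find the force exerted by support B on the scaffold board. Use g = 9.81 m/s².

R_B ≈ 132 N

About support A:
Paint can: 8.7 × 9.81 = 85.35 N down at 2.2 m → arm 2.2 m, τ = 85.35 × 2.2 = 187.8 N·m clockwise.
Sandbag: 24 × 9.81 = 235.4 N down at 1.9 m → arm 1.9 m, τ = 235.4 × 1.9 = 447.3 N·m clockwise.
Net load moment about support A = 635.1 N·m clockwise.
Reaction R at support B is upward at 4.8 m, arm 4.8 m → moment R × 4.8 counterclockwise.
Balancing moments: R × 4.8 = 635.1, giving R = 132 N.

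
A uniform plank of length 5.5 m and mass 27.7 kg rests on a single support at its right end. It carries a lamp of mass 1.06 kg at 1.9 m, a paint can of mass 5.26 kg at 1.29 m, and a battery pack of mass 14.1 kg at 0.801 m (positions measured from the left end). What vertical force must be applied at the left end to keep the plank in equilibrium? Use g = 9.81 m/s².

F ≈ 300 N

Choose the right end as the axis so the unknown pivot reaction has zero arm there.
Beam weight: 27.7 × 9.81 = 271.7 N down at 2.75 m → arm 2.75 m, τ = 271.7 × 2.75 = 747.2 N·m counterclockwise.
Lamp: 1.06 × 9.81 = 10.4 N down at 1.9 m → arm 3.6 m, τ = 10.4 × 3.6 = 37.44 N·m counterclockwise.
Paint can: 5.26 × 9.81 = 51.6 N down at 1.29 m → arm 4.21 m, τ = 51.6 × 4.21 = 217.2 N·m counterclockwise.
Battery pack: 14.1 × 9.81 = 138.3 N down at 0.801 m → arm 4.699 m, τ = 138.3 × 4.699 = 649.9 N·m counterclockwise.
Net moment of the loads = 1652 N·m counterclockwise.
The upward force F acts at the left end, arm 5.5 m, giving F × 5.5 clockwise.
Balancing moments: F × 5.5 = 1652, giving F = 1652 / 5.5 = 300 N.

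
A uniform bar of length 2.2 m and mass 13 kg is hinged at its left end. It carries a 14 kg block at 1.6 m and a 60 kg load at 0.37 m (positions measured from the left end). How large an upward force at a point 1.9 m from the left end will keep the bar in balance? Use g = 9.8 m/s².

F ≈ 304 N

Take moments about the left end.
Beam weight: 13 × 9.8 = 127.4 N down at 1.1 m → arm 1.1 m, τ = 127.4 × 1.1 = 140.1 N·m clockwise.
Block: 14 × 9.8 = 137.2 N down at 1.6 m → arm 1.6 m, τ = 137.2 × 1.6 = 219.5 N·m clockwise.
Load: 60 × 9.8 = 588 N down at 0.37 m → arm 0.37 m, τ = 588 × 0.37 = 217.6 N·m clockwise.
Net moment of the loads = 577.2 N·m clockwise.
The upward force F acts at a point 1.9 m from the left end, arm 1.9 m, giving F × 1.9 counterclockwise.
Setting net torque to zero: F × 1.9 = 577.2 → F = 577.2 / 1.9 = 304 N.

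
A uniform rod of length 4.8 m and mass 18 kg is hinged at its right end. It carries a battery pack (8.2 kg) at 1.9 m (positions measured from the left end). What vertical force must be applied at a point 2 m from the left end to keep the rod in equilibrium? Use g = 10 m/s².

F ≈ 239 N

Take moments about the right end.
Beam weight: 18 × 10 = 180 N down at 2.4 m → arm 2.4 m, τ = 180 × 2.4 = 432 N·m counterclockwise.
Battery pack: 8.2 × 10 = 82 N down at 1.9 m → arm 2.9 m, τ = 82 × 2.9 = 237.8 N·m counterclockwise.
Net moment of the loads = 669.8 N·m counterclockwise.
The upward force F acts at a point 2 m from the left end, arm 2.8 m, giving F × 2.8 clockwise.
For rotational equilibrium, F × 2.8 = 669.8, so F = 669.8 / 2.8 = 239 N.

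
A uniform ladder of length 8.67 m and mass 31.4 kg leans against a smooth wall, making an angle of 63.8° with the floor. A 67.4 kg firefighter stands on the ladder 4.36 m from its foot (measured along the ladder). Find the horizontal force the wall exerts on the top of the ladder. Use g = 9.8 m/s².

N_wall ≈ 239 N

Take moments about the foot of the ladder.
Ladder weight 31.4×9.8 = 307.7 N acts at 4.335 m along the ladder; its horizontal arm is 4.335·cos63.8° = 1.914 m → τ = 588.9 N·m clockwise.
Firefighter: 67.4×9.8 = 660.5 N at 4.36 m → arm 1.925 m → τ = 1271 N·m clockwise.
Wall normal N acts horizontally at the top; its moment arm is the height L sinθ = 8.67·sin63.8° = 7.779 m, counterclockwise.
Setting net torque to zero: N × 7.779 = 1860 → N = 239 N.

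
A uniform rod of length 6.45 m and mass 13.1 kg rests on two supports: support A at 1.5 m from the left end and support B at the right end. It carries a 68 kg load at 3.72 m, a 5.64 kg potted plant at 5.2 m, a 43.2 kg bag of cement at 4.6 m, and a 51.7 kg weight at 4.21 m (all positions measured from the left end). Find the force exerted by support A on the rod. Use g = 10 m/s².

Taking torques about support B:
Beam weight: 13.1 × 10 = 131 N down at 3.225 m → arm 3.225 m, τ = 131 × 3.225 = 422.5 N·m counterclockwise.
Load: 68 × 10 = 680 N down at 3.72 m → arm 2.73 m, τ = 680 × 2.73 = 1856 N·m counterclockwise.
Potted plant: 5.64 × 10 = 56.4 N down at 5.2 m → arm 1.25 m, τ = 56.4 × 1.25 = 70.5 N·m counterclockwise.
Bag of cement: 43.2 × 10 = 432 N down at 4.6 m → arm 1.85 m, τ = 432 × 1.85 = 799.2 N·m counterclockwise.
Weight: 51.7 × 10 = 517 N down at 4.21 m → arm 2.24 m, τ = 517 × 2.24 = 1158 N·m counterclockwise.
Net load moment about support B = 4306 N·m counterclockwise.
Reaction R at support A is upward at 1.5 m, arm 4.95 m → moment R × 4.95 clockwise.
Balancing moments: R × 4.95 = 4306, giving R = 870 N.

R_A ≈ 870 N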